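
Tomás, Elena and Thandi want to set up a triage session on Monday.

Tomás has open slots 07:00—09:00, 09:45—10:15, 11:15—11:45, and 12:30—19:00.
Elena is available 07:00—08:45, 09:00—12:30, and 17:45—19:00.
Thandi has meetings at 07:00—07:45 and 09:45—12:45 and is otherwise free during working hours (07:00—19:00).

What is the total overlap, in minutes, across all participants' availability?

135 minutes

Thandi free within 07:00–19:00: 07:45–09:45, 12:45–19:00.
Tomás ∩ Elena: 07:00–08:45, 09:45–10:15, 11:15–11:45, 17:45–19:00.
Tomás ∩ Elena ∩ Thandi: 07:45–08:45, 17:45–19:00.
Total common minutes: 60 + 75 = 135.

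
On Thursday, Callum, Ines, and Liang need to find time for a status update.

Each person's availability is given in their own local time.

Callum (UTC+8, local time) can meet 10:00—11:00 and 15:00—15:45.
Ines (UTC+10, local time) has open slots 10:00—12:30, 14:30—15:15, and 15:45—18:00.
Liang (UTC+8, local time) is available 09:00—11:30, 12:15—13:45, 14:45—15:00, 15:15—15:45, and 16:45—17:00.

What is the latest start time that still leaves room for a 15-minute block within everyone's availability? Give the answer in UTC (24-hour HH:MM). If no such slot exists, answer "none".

07:30

Callum → UTC: 02:00–03:00, 07:00–07:45.
Ines → UTC: 00:00–02:30, 04:30–05:15, 05:45–08:00.
Liang → UTC: 01:00–03:30, 04:15–05:45, 06:45–07:00, 07:15–07:45, 08:45–09:00.
Callum ∩ Ines: 02:00–02:30, 07:00–07:45.
Callum ∩ Ines ∩ Liang: 02:00–02:30, 07:15–07:45.
Windows ≥ 15 min: 02:00–02:30, 07:15–07:45.
Latest start in the last window 07:15–07:45 is 07:45 − 15 min = 07:30.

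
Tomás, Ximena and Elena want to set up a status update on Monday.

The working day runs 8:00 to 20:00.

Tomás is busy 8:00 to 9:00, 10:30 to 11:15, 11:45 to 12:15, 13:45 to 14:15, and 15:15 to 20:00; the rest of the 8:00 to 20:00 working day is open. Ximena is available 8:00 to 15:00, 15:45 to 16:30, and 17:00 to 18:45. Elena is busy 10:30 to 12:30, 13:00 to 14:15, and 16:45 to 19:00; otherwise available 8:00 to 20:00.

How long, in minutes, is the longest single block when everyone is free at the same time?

Tomás free within 08:00–20:00: 09:00–10:30, 11:15–11:45, 12:15–13:45, 14:15–15:15.
Elena free within 08:00–20:00: 08:00–10:30, 12:30–13:00, 14:15–16:45, 19:00–20:00.
Tomás ∩ Ximena: 09:00–10:30, 11:15–11:45, 12:15–13:45, 14:15–15:00.
Tomás ∩ Ximena ∩ Elena: 09:00–10:30, 12:30–13:00, 14:15–15:00.
Common window lengths: 90, 30, 45 min; longest is 90.

90 minutes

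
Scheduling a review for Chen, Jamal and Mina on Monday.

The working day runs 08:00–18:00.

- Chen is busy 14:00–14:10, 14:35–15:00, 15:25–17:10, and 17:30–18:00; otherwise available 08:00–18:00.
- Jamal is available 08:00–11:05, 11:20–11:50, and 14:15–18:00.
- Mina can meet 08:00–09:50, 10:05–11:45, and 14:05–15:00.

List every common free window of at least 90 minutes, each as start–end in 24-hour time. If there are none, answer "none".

08:00–09:50

Chen free within 08:00–18:00: 08:00–14:00, 14:10–14:35, 15:00–15:25, 17:10–17:30.
Chen ∩ Jamal: 08:00–11:05, 11:20–11:50, 14:15–14:35, 15:00–15:25, 17:10–17:30.
Chen ∩ Jamal ∩ Mina: 08:00–09:50, 10:05–11:05, 11:20–11:45, 14:15–14:35.
Windows ≥ 90 min: 08:00–09:50.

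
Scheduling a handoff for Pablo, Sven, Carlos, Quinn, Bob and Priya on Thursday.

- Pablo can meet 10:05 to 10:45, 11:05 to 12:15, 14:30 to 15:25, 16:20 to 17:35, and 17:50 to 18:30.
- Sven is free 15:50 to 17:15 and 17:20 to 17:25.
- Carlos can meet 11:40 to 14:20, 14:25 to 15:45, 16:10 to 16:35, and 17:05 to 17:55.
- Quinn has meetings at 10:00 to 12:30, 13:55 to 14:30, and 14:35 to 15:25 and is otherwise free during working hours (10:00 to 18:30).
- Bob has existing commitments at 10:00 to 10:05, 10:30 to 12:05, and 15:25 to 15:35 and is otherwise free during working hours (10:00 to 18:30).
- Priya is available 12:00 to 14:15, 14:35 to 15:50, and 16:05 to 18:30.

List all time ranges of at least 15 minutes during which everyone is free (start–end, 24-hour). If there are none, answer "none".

16:20–16:35

Quinn free within 10:00–18:30: 12:30–13:55, 14:30–14:35, 15:25–18:30.
Bob free within 10:00–18:30: 10:05–10:30, 12:05–15:25, 15:35–18:30.
Pablo ∩ Sven: 16:20–17:15, 17:20–17:25.
Pablo ∩ Sven ∩ Carlos: 16:20–16:35, 17:05–17:15, 17:20–17:25.
Pablo ∩ Sven ∩ Carlos ∩ Quinn: 16:20–16:35, 17:05–17:15, 17:20–17:25.
Pablo ∩ Sven ∩ Carlos ∩ Quinn ∩ Bob: 16:20–16:35, 17:05–17:15, 17:20–17:25.
Pablo ∩ Sven ∩ Carlos ∩ Quinn ∩ Bob ∩ Priya: 16:20–16:35, 17:05–17:15, 17:20–17:25.
Windows ≥ 15 min: 16:20–16:35.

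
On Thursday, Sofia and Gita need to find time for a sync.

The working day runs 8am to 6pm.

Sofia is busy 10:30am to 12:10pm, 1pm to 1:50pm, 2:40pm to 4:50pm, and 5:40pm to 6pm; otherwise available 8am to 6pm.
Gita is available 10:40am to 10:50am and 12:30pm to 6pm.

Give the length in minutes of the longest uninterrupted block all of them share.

50 minutes

Sofia free within 08:00–18:00: 08:00–10:30, 12:10–13:00, 13:50–14:40, 16:50–17:40.
Sofia ∩ Gita: 12:30–13:00, 13:50–14:40, 16:50–17:40.
Common window lengths: 30, 50, 50 min; longest is 50.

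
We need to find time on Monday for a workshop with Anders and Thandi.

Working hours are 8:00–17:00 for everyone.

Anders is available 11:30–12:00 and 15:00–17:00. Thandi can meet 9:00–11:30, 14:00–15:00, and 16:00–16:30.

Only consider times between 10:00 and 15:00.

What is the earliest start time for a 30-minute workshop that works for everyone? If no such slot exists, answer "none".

none

Anders ∩ Thandi: 16:00–16:30.
Restricted to 10:00–15:00: (none).
Windows ≥ 30 min: (none).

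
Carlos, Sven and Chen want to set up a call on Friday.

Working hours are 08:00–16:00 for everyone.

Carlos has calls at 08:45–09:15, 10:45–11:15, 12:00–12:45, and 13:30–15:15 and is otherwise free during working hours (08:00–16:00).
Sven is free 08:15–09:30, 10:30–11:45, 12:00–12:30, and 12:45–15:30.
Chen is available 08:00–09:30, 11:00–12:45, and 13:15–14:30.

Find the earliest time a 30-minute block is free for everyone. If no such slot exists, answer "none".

08:15

Carlos free within 08:00–16:00: 08:00–08:45, 09:15–10:45, 11:15–12:00, 12:45–13:30, 15:15–16:00.
Carlos ∩ Sven: 08:15–08:45, 09:15–09:30, 10:30–10:45, 11:15–11:45, 12:45–13:30, 15:15–15:30.
Carlos ∩ Sven ∩ Chen: 08:15–08:45, 09:15–09:30, 11:15–11:45, 13:15–13:30.
Windows ≥ 30 min: 08:15–08:45, 11:15–11:45.
Earliest such window starts at 08:15.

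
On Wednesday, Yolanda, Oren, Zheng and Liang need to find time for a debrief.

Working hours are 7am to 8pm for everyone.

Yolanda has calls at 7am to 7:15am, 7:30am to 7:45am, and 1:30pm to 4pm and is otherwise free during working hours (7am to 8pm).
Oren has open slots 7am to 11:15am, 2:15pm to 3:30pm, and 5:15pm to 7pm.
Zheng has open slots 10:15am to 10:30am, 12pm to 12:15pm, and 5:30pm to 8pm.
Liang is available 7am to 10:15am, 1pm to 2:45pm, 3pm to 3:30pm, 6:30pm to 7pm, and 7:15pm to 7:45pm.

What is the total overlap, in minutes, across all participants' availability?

30 minutes

Yolanda free within 07:00–20:00: 07:15–07:30, 07:45–13:30, 16:00–20:00.
Yolanda ∩ Oren: 07:15–07:30, 07:45–11:15, 17:15–19:00.
Yolanda ∩ Oren ∩ Zheng: 10:15–10:30, 17:30–19:00.
Yolanda ∩ Oren ∩ Zheng ∩ Liang: 18:30–19:00.
Total common minutes: 30.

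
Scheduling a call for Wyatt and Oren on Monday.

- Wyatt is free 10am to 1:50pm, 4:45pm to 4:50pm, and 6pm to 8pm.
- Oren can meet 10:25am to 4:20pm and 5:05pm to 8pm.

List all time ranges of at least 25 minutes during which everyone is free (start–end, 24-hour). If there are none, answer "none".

10:25–13:50, 18:00–20:00

Wyatt ∩ Oren: 10:25–13:50, 18:00–20:00.
Windows ≥ 25 min: 10:25–13:50, 18:00–20:00.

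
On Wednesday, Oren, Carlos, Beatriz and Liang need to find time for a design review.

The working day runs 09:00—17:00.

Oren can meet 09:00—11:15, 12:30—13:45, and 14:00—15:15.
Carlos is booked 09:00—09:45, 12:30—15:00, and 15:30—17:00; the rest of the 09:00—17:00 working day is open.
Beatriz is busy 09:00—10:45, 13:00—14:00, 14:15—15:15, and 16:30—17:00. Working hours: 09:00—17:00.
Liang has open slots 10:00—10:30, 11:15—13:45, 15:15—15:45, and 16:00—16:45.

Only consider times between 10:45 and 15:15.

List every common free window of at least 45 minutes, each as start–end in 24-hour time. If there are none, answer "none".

Carlos free within 09:00–17:00: 09:45–12:30, 15:00–15:30.
Beatriz free within 09:00–17:00: 10:45–13:00, 14:00–14:15, 15:15–16:30.
Oren ∩ Carlos: 09:45–11:15, 15:00–15:15.
Oren ∩ Carlos ∩ Beatriz: 10:45–11:15.
Oren ∩ Carlos ∩ Beatriz ∩ Liang: (none).
Restricted to 10:45–15:15: (none).
Windows ≥ 45 min: (none).

none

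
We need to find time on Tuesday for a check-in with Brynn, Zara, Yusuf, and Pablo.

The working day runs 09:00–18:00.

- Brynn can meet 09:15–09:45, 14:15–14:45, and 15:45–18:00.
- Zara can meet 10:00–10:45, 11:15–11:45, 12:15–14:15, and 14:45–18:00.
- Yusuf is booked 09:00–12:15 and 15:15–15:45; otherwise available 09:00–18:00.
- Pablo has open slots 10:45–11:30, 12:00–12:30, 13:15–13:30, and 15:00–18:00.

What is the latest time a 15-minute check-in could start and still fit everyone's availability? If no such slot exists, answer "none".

17:45

Yusuf free within 09:00–18:00: 12:15–15:15, 15:45–18:00.
Brynn ∩ Zara: 15:45–18:00.
Brynn ∩ Zara ∩ Yusuf: 15:45–18:00.
Brynn ∩ Zara ∩ Yusuf ∩ Pablo: 15:45–18:00.
Windows ≥ 15 min: 15:45–18:00.
Latest start in the last window 15:45–18:00 is 18:00 − 15 min = 17:45.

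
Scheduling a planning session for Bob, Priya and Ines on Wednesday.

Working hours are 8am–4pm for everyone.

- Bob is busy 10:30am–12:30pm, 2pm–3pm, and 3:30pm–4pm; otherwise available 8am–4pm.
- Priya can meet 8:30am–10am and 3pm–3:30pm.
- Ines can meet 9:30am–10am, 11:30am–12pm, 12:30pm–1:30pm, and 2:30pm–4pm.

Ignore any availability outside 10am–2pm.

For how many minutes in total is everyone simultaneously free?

0 minutes

Bob free within 08:00–16:00: 08:00–10:30, 12:30–14:00, 15:00–15:30.
Bob ∩ Priya: 08:30–10:00, 15:00–15:30.
Bob ∩ Priya ∩ Ines: 09:30–10:00, 15:00–15:30.
Restricted to 10:00–14:00: (none).
Total common minutes: 0.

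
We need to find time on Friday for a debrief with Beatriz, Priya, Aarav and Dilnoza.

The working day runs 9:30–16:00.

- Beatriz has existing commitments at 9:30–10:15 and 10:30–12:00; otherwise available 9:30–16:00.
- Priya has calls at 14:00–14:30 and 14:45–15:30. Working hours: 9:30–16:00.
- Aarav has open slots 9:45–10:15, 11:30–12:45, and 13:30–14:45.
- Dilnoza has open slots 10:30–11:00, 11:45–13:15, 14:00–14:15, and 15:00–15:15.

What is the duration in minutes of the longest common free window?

45 minutes

Beatriz free within 09:30–16:00: 10:15–10:30, 12:00–16:00.
Priya free within 09:30–16:00: 09:30–14:00, 14:30–14:45, 15:30–16:00.
Beatriz ∩ Priya: 10:15–10:30, 12:00–14:00, 14:30–14:45, 15:30–16:00.
Beatriz ∩ Priya ∩ Aarav: 12:00–12:45, 13:30–14:00, 14:30–14:45.
Beatriz ∩ Priya ∩ Aarav ∩ Dilnoza: 12:00–12:45.
Single common window of 45 minutes.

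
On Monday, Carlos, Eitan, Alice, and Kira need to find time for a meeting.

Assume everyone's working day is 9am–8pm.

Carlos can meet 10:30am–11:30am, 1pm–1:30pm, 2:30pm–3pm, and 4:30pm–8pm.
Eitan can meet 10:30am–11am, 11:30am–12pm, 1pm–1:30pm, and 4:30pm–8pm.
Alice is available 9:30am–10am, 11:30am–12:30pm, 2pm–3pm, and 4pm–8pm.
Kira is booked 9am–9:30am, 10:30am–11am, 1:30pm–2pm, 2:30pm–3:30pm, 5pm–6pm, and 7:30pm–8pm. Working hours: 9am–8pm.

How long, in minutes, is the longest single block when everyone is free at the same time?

Kira free within 09:00–20:00: 09:30–10:30, 11:00–13:30, 14:00–14:30, 15:30–17:00, 18:00–19:30.
Carlos ∩ Eitan: 10:30–11:00, 13:00–13:30, 16:30–20:00.
Carlos ∩ Eitan ∩ Alice: 16:30–20:00.
Carlos ∩ Eitan ∩ Alice ∩ Kira: 16:30–17:00, 18:00–19:30.
Common window lengths: 30, 90 min; longest is 90.

90 minutes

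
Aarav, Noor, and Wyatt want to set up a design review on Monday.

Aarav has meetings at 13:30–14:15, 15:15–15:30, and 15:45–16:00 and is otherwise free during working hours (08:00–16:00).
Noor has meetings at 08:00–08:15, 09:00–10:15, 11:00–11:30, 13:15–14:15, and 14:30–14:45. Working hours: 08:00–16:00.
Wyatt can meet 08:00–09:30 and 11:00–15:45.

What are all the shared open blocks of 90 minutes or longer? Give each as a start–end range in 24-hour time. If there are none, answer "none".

Aarav free within 08:00–16:00: 08:00–13:30, 14:15–15:15, 15:30–15:45.
Noor free within 08:00–16:00: 08:15–09:00, 10:15–11:00, 11:30–13:15, 14:15–14:30, 14:45–16:00.
Aarav ∩ Noor: 08:15–09:00, 10:15–11:00, 11:30–13:15, 14:15–14:30, 14:45–15:15, 15:30–15:45.
Aarav ∩ Noor ∩ Wyatt: 08:15–09:00, 11:30–13:15, 14:15–14:30, 14:45–15:15, 15:30–15:45.
Windows ≥ 90 min: 11:30–13:15.

11:30–13:15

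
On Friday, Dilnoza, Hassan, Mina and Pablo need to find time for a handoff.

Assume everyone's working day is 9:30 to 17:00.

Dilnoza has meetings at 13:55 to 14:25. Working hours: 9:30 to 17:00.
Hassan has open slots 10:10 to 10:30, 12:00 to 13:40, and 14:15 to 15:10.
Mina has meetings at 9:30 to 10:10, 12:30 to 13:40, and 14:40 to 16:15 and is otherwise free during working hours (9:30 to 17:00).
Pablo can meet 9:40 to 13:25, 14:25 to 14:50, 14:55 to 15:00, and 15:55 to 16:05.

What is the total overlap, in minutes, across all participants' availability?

Dilnoza free within 09:30–17:00: 09:30–13:55, 14:25–17:00.
Mina free within 09:30–17:00: 10:10–12:30, 13:40–14:40, 16:15–17:00.
Dilnoza ∩ Hassan: 10:10–10:30, 12:00–13:40, 14:25–15:10.
Dilnoza ∩ Hassan ∩ Mina: 10:10–10:30, 12:00–12:30, 14:25–14:40.
Dilnoza ∩ Hassan ∩ Mina ∩ Pablo: 10:10–10:30, 12:00–12:30, 14:25–14:40.
Total common minutes: 20 + 30 + 15 = 65.

65 minutes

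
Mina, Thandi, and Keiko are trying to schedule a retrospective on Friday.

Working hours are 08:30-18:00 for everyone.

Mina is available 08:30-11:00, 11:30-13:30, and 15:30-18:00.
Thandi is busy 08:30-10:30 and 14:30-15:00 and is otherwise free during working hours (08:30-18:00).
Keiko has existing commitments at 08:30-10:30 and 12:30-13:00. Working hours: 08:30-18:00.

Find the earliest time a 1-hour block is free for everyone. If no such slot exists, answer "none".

Thandi free within 08:30–18:00: 10:30–14:30, 15:00–18:00.
Keiko free within 08:30–18:00: 10:30–12:30, 13:00–18:00.
Mina ∩ Thandi: 10:30–11:00, 11:30–13:30, 15:30–18:00.
Mina ∩ Thandi ∩ Keiko: 10:30–11:00, 11:30–12:30, 13:00–13:30, 15:30–18:00.
Windows ≥ 60 min: 11:30–12:30, 15:30–18:00.
Earliest such window starts at 11:30.

11:30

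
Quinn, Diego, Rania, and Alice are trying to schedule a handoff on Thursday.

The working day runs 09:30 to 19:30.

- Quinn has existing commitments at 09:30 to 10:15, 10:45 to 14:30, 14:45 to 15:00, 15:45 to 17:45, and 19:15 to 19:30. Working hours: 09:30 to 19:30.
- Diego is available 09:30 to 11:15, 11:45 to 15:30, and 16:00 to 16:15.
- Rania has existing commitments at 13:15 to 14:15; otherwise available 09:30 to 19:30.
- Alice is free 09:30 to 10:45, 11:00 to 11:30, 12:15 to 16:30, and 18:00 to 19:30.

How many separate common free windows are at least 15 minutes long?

3

Quinn free within 09:30–19:30: 10:15–10:45, 14:30–14:45, 15:00–15:45, 17:45–19:15.
Rania free within 09:30–19:30: 09:30–13:15, 14:15–19:30.
Quinn ∩ Diego: 10:15–10:45, 14:30–14:45, 15:00–15:30.
Quinn ∩ Diego ∩ Rania: 10:15–10:45, 14:30–14:45, 15:00–15:30.
Quinn ∩ Diego ∩ Rania ∩ Alice: 10:15–10:45, 14:30–14:45, 15:00–15:30.
Windows ≥ 15 min: 10:15–10:45, 14:30–14:45, 15:00–15:30.
That's 3 windows.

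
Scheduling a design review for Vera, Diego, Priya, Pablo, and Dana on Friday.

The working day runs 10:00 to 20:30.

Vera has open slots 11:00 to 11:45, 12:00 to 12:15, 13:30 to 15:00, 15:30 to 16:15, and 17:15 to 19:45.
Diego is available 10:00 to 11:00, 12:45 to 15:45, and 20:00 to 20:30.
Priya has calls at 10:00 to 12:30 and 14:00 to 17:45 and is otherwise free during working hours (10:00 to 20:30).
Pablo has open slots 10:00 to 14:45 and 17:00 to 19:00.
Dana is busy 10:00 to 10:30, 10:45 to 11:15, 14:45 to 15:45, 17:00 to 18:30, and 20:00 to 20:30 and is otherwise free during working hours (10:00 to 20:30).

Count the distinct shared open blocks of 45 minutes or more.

Priya free within 10:00–20:30: 12:30–14:00, 17:45–20:30.
Dana free within 10:00–20:30: 10:30–10:45, 11:15–14:45, 15:45–17:00, 18:30–20:00.
Vera ∩ Diego: 13:30–15:00, 15:30–15:45.
Vera ∩ Diego ∩ Priya: 13:30–14:00.
Vera ∩ Diego ∩ Priya ∩ Pablo: 13:30–14:00.
Vera ∩ Diego ∩ Priya ∩ Pablo ∩ Dana: 13:30–14:00.
Windows ≥ 45 min: (none).
That's 0 windows.

0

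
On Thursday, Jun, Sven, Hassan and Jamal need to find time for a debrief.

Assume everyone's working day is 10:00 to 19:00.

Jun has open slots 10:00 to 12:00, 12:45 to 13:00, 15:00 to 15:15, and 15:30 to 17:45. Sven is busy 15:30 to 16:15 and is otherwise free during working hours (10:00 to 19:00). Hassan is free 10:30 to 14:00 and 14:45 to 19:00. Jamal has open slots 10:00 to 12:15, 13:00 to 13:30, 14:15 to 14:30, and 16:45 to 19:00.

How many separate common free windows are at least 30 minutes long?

2

Sven free within 10:00–19:00: 10:00–15:30, 16:15–19:00.
Jun ∩ Sven: 10:00–12:00, 12:45–13:00, 15:00–15:15, 16:15–17:45.
Jun ∩ Sven ∩ Hassan: 10:30–12:00, 12:45–13:00, 15:00–15:15, 16:15–17:45.
Jun ∩ Sven ∩ Hassan ∩ Jamal: 10:30–12:00, 16:45–17:45.
Windows ≥ 30 min: 10:30–12:00, 16:45–17:45.
That's 2 windows.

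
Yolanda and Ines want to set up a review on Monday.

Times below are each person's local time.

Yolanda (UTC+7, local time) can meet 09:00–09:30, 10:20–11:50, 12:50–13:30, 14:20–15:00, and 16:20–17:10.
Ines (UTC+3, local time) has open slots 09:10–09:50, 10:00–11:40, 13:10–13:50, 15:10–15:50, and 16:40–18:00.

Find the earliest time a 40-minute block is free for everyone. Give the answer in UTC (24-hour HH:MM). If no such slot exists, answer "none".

07:20

Yolanda → UTC: 02:00–02:30, 03:20–04:50, 05:50–06:30, 07:20–08:00, 09:20–10:10.
Ines → UTC: 06:10–06:50, 07:00–08:40, 10:10–10:50, 12:10–12:50, 13:40–15:00.
Yolanda ∩ Ines: 06:10–06:30, 07:20–08:00.
Windows ≥ 40 min: 07:20–08:00.
Earliest such window starts at 07:20.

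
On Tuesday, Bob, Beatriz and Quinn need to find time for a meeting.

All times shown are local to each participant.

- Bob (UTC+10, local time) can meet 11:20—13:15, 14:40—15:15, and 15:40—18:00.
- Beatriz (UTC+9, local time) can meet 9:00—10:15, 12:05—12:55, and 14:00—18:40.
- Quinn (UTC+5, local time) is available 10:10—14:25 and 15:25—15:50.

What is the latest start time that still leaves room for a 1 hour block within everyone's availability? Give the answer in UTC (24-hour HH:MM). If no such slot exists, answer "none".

Bob → UTC: 01:20–03:15, 04:40–05:15, 05:40–08:00.
Beatriz → UTC: 00:00–01:15, 03:05–03:55, 05:00–09:40.
Quinn → UTC: 05:10–09:25, 10:25–10:50.
Bob ∩ Beatriz: 03:05–03:15, 05:00–05:15, 05:40–08:00.
Bob ∩ Beatriz ∩ Quinn: 05:10–05:15, 05:40–08:00.
Windows ≥ 60 min: 05:40–08:00.
Latest start in the last window 05:40–08:00 is 08:00 − 60 min = 07:00.

07:00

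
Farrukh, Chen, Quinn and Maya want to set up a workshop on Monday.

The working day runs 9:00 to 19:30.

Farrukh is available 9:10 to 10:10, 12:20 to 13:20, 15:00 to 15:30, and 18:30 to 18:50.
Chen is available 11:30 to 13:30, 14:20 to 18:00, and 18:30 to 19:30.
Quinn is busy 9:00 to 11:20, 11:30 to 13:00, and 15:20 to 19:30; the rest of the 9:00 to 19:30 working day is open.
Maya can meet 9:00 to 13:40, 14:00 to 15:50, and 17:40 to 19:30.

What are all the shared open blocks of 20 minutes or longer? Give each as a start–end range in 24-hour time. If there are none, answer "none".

13:00–13:20, 15:00–15:20

Quinn free within 09:00–19:30: 11:20–11:30, 13:00–15:20.
Farrukh ∩ Chen: 12:20–13:20, 15:00–15:30, 18:30–18:50.
Farrukh ∩ Chen ∩ Quinn: 13:00–13:20, 15:00–15:20.
Farrukh ∩ Chen ∩ Quinn ∩ Maya: 13:00–13:20, 15:00–15:20.
Windows ≥ 20 min: 13:00–13:20, 15:00–15:20.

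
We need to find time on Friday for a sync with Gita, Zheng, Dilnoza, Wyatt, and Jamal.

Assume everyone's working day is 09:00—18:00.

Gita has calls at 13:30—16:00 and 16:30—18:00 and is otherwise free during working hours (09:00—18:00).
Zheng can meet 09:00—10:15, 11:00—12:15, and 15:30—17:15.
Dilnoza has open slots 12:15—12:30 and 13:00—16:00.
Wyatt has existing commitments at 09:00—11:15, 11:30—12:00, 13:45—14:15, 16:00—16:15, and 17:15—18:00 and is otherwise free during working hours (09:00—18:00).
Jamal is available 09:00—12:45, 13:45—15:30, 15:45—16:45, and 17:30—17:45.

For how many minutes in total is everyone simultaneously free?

0 minutes

Gita free within 09:00–18:00: 09:00–13:30, 16:00–16:30.
Wyatt free within 09:00–18:00: 11:15–11:30, 12:00–13:45, 14:15–16:00, 16:15–17:15.
Gita ∩ Zheng: 09:00–10:15, 11:00–12:15, 16:00–16:30.
Gita ∩ Zheng ∩ Dilnoza: (none).
Gita ∩ Zheng ∩ Dilnoza ∩ Wyatt: (none).
Gita ∩ Zheng ∩ Dilnoza ∩ Wyatt ∩ Jamal: (none).
Total common minutes: 0.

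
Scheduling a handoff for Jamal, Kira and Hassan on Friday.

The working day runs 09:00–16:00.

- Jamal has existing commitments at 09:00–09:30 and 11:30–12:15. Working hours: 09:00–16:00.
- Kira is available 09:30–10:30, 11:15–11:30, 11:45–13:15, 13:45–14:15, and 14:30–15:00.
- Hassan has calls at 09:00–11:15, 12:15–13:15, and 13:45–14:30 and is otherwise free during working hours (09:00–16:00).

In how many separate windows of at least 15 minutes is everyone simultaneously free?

2

Jamal free within 09:00–16:00: 09:30–11:30, 12:15–16:00.
Hassan free within 09:00–16:00: 11:15–12:15, 13:15–13:45, 14:30–16:00.
Jamal ∩ Kira: 09:30–10:30, 11:15–11:30, 12:15–13:15, 13:45–14:15, 14:30–15:00.
Jamal ∩ Kira ∩ Hassan: 11:15–11:30, 14:30–15:00.
Windows ≥ 15 min: 11:15–11:30, 14:30–15:00.
That's 2 windows.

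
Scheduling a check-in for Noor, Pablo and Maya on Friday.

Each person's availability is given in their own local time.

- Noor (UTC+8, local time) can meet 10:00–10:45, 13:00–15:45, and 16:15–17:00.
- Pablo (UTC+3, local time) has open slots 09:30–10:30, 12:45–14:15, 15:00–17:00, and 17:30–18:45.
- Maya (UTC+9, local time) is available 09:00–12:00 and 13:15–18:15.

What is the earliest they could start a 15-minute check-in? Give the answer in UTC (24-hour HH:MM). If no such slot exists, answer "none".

Noor → UTC: 02:00–02:45, 05:00–07:45, 08:15–09:00.
Pablo → UTC: 06:30–07:30, 09:45–11:15, 12:00–14:00, 14:30–15:45.
Maya → UTC: 00:00–03:00, 04:15–09:15.
Noor ∩ Pablo: 06:30–07:30.
Noor ∩ Pablo ∩ Maya: 06:30–07:30.
Windows ≥ 15 min: 06:30–07:30.
Earliest such window starts at 06:30.

06:30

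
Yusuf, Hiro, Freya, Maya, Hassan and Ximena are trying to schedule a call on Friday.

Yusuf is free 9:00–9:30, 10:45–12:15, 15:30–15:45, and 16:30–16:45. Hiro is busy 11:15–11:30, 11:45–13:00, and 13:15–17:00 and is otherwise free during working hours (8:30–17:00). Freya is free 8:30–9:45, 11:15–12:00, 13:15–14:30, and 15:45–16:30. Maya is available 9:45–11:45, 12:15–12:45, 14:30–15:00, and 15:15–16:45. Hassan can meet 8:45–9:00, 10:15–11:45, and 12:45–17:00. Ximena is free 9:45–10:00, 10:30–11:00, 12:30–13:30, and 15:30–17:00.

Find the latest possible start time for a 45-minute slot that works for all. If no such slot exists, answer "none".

none

Hiro free within 08:30–17:00: 08:30–11:15, 11:30–11:45, 13:00–13:15.
Yusuf ∩ Hiro: 09:00–09:30, 10:45–11:15, 11:30–11:45.
Yusuf ∩ Hiro ∩ Freya: 09:00–09:30, 11:30–11:45.
Yusuf ∩ Hiro ∩ Freya ∩ Maya: 11:30–11:45.
Yusuf ∩ Hiro ∩ Freya ∩ Maya ∩ Hassan: 11:30–11:45.
Yusuf ∩ Hiro ∩ Freya ∩ Maya ∩ Hassan ∩ Ximena: (none).
Windows ≥ 45 min: (none).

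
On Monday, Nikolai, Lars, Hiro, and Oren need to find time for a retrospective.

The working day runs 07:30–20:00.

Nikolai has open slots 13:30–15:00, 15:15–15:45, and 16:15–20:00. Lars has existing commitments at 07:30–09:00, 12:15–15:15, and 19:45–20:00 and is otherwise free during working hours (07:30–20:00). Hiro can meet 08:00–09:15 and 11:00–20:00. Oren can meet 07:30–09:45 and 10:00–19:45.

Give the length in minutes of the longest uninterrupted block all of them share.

210 minutes

Lars free within 07:30–20:00: 09:00–12:15, 15:15–19:45.
Nikolai ∩ Lars: 15:15–15:45, 16:15–19:45.
Nikolai ∩ Lars ∩ Hiro: 15:15–15:45, 16:15–19:45.
Nikolai ∩ Lars ∩ Hiro ∩ Oren: 15:15–15:45, 16:15–19:45.
Common window lengths: 30, 210 min; longest is 210.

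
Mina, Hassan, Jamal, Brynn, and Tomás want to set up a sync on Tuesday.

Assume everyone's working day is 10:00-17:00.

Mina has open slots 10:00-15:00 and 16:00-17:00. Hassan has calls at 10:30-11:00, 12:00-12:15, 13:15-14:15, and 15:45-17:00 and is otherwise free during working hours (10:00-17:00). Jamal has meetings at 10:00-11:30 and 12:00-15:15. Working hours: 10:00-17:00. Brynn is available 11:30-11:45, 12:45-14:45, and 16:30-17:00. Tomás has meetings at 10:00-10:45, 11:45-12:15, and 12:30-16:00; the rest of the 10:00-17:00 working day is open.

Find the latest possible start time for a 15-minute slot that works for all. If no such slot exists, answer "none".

11:30

Hassan free within 10:00–17:00: 10:00–10:30, 11:00–12:00, 12:15–13:15, 14:15–15:45.
Jamal free within 10:00–17:00: 11:30–12:00, 15:15–17:00.
Tomás free within 10:00–17:00: 10:45–11:45, 12:15–12:30, 16:00–17:00.
Mina ∩ Hassan: 10:00–10:30, 11:00–12:00, 12:15–13:15, 14:15–15:00.
Mina ∩ Hassan ∩ Jamal: 11:30–12:00.
Mina ∩ Hassan ∩ Jamal ∩ Brynn: 11:30–11:45.
Mina ∩ Hassan ∩ Jamal ∩ Brynn ∩ Tomás: 11:30–11:45.
Windows ≥ 15 min: 11:30–11:45.
Latest start in the last window 11:30–11:45 is 11:45 − 15 min = 11:30.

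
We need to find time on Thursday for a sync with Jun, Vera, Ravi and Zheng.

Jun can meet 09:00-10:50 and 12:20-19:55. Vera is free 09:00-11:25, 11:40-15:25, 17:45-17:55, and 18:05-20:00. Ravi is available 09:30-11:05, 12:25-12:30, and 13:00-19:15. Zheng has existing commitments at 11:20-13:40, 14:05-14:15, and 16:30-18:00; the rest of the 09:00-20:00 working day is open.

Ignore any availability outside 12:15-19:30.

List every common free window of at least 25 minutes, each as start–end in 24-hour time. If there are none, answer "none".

13:40–14:05, 14:15–15:25, 18:05–19:15

Zheng free within 09:00–20:00: 09:00–11:20, 13:40–14:05, 14:15–16:30, 18:00–20:00.
Jun ∩ Vera: 09:00–10:50, 12:20–15:25, 17:45–17:55, 18:05–19:55.
Jun ∩ Vera ∩ Ravi: 09:30–10:50, 12:25–12:30, 13:00–15:25, 17:45–17:55, 18:05–19:15.
Jun ∩ Vera ∩ Ravi ∩ Zheng: 09:30–10:50, 13:40–14:05, 14:15–15:25, 18:05–19:15.
Restricted to 12:15–19:30: 13:40–14:05, 14:15–15:25, 18:05–19:15.
Windows ≥ 25 min: 13:40–14:05, 14:15–15:25, 18:05–19:15.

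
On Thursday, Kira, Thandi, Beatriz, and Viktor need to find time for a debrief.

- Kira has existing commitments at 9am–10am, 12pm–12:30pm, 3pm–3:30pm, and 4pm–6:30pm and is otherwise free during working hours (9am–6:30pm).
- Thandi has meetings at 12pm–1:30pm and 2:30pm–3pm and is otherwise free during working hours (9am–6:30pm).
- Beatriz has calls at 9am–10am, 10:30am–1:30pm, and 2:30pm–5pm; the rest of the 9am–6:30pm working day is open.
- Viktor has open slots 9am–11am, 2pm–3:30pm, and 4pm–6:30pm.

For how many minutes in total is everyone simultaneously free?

Kira free within 09:00–18:30: 10:00–12:00, 12:30–15:00, 15:30–16:00.
Thandi free within 09:00–18:30: 09:00–12:00, 13:30–14:30, 15:00–18:30.
Beatriz free within 09:00–18:30: 10:00–10:30, 13:30–14:30, 17:00–18:30.
Kira ∩ Thandi: 10:00–12:00, 13:30–14:30, 15:30–16:00.
Kira ∩ Thandi ∩ Beatriz: 10:00–10:30, 13:30–14:30.
Kira ∩ Thandi ∩ Beatriz ∩ Viktor: 10:00–10:30, 14:00–14:30.
Total common minutes: 30 + 30 = 60.

60 minutes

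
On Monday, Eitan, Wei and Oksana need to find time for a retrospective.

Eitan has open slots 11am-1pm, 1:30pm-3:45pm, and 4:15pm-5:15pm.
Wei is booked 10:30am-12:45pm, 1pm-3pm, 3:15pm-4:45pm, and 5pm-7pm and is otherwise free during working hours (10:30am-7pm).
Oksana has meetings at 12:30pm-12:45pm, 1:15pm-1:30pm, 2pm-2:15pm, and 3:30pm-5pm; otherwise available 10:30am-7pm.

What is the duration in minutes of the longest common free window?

15 minutes

Wei free within 10:30–19:00: 12:45–13:00, 15:00–15:15, 16:45–17:00.
Oksana free within 10:30–19:00: 10:30–12:30, 12:45–13:15, 13:30–14:00, 14:15–15:30, 17:00–19:00.
Eitan ∩ Wei: 12:45–13:00, 15:00–15:15, 16:45–17:00.
Eitan ∩ Wei ∩ Oksana: 12:45–13:00, 15:00–15:15.
Common window lengths: 15, 15 min; longest is 15.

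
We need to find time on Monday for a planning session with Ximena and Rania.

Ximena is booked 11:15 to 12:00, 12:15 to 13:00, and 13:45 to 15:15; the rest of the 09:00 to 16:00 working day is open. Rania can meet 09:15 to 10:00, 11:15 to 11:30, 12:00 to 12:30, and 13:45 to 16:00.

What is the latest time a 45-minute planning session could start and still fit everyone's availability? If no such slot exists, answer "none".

15:15

Ximena free within 09:00–16:00: 09:00–11:15, 12:00–12:15, 13:00–13:45, 15:15–16:00.
Ximena ∩ Rania: 09:15–10:00, 12:00–12:15, 15:15–16:00.
Windows ≥ 45 min: 09:15–10:00, 15:15–16:00.
Latest start in the last window 15:15–16:00 is 16:00 − 45 min = 15:15.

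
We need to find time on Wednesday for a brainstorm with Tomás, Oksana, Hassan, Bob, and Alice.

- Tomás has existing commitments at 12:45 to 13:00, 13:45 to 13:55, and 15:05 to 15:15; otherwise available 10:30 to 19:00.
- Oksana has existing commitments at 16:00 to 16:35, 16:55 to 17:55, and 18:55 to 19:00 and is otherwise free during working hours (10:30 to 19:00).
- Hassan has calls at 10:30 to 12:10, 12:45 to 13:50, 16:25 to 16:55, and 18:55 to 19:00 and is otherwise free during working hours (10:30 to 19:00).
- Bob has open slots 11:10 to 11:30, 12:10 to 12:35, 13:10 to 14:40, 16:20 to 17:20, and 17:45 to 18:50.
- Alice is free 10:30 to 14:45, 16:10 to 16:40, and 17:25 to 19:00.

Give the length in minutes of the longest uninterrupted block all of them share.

55 minutes

Tomás free within 10:30–19:00: 10:30–12:45, 13:00–13:45, 13:55–15:05, 15:15–19:00.
Oksana free within 10:30–19:00: 10:30–16:00, 16:35–16:55, 17:55–18:55.
Hassan free within 10:30–19:00: 12:10–12:45, 13:50–16:25, 16:55–18:55.
Tomás ∩ Oksana: 10:30–12:45, 13:00–13:45, 13:55–15:05, 15:15–16:00, 16:35–16:55, 17:55–18:55.
Tomás ∩ Oksana ∩ Hassan: 12:10–12:45, 13:55–15:05, 15:15–16:00, 17:55–18:55.
Tomás ∩ Oksana ∩ Hassan ∩ Bob: 12:10–12:35, 13:55–14:40, 17:55–18:50.
Tomás ∩ Oksana ∩ Hassan ∩ Bob ∩ Alice: 12:10–12:35, 13:55–14:40, 17:55–18:50.
Common window lengths: 25, 45, 55 min; longest is 55.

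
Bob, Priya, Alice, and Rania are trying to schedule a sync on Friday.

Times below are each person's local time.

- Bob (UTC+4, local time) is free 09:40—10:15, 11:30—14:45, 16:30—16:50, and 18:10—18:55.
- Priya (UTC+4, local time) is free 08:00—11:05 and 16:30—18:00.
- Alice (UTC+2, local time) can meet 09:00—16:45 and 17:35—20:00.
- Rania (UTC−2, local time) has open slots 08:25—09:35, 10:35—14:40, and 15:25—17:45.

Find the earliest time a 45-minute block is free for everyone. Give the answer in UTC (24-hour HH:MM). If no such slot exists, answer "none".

Bob → UTC: 05:40–06:15, 07:30–10:45, 12:30–12:50, 14:10–14:55.
Priya → UTC: 04:00–07:05, 12:30–14:00.
Alice → UTC: 07:00–14:45, 15:35–18:00.
Rania → UTC: 10:25–11:35, 12:35–16:40, 17:25–19:45.
Bob ∩ Priya: 05:40–06:15, 12:30–12:50.
Bob ∩ Priya ∩ Alice: 12:30–12:50.
Bob ∩ Priya ∩ Alice ∩ Rania: 12:35–12:50.
Windows ≥ 45 min: (none).

none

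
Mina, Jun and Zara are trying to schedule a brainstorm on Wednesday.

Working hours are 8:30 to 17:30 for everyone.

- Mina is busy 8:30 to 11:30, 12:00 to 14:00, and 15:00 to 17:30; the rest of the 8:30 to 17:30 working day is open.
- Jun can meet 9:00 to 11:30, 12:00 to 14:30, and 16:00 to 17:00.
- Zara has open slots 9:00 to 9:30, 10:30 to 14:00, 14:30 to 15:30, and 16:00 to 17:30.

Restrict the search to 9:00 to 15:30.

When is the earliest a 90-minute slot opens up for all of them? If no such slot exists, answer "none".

none

Mina free within 08:30–17:30: 11:30–12:00, 14:00–15:00.
Mina ∩ Jun: 14:00–14:30.
Mina ∩ Jun ∩ Zara: (none).
Restricted to 09:00–15:30: (none).
Windows ≥ 90 min: (none).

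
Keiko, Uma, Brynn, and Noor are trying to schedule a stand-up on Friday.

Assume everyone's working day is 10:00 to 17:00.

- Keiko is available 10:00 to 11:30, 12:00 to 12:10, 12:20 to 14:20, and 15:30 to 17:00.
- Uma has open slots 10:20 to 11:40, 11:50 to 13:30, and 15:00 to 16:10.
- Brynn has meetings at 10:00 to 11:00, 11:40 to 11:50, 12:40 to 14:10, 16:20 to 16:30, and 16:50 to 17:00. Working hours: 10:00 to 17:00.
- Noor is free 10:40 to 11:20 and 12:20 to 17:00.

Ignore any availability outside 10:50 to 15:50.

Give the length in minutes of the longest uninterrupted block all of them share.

20 minutes

Brynn free within 10:00–17:00: 11:00–11:40, 11:50–12:40, 14:10–16:20, 16:30–16:50.
Keiko ∩ Uma: 10:20–11:30, 12:00–12:10, 12:20–13:30, 15:30–16:10.
Keiko ∩ Uma ∩ Brynn: 11:00–11:30, 12:00–12:10, 12:20–12:40, 15:30–16:10.
Keiko ∩ Uma ∩ Brynn ∩ Noor: 11:00–11:20, 12:20–12:40, 15:30–16:10.
Restricted to 10:50–15:50: 11:00–11:20, 12:20–12:40, 15:30–15:50.
Common window lengths: 20, 20, 20 min; longest is 20.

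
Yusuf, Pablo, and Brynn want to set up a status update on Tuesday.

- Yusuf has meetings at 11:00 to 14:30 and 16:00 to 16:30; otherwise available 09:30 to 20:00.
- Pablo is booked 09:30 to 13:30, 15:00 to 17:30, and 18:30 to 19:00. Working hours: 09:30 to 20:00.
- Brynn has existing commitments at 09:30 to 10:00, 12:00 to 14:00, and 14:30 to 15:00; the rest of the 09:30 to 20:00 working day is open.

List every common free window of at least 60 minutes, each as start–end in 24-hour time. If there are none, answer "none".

17:30–18:30, 19:00–20:00

Yusuf free within 09:30–20:00: 09:30–11:00, 14:30–16:00, 16:30–20:00.
Pablo free within 09:30–20:00: 13:30–15:00, 17:30–18:30, 19:00–20:00.
Brynn free within 09:30–20:00: 10:00–12:00, 14:00–14:30, 15:00–20:00.
Yusuf ∩ Pablo: 14:30–15:00, 17:30–18:30, 19:00–20:00.
Yusuf ∩ Pablo ∩ Brynn: 17:30–18:30, 19:00–20:00.
Windows ≥ 60 min: 17:30–18:30, 19:00–20:00.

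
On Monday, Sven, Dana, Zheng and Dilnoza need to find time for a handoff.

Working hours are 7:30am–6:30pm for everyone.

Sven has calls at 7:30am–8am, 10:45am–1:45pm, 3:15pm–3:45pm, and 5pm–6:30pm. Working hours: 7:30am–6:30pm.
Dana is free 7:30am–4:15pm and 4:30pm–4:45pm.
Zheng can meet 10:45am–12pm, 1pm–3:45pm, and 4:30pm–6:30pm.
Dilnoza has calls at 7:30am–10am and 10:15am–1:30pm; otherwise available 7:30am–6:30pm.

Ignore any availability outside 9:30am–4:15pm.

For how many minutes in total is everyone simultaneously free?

90 minutes

Sven free within 07:30–18:30: 08:00–10:45, 13:45–15:15, 15:45–17:00.
Dilnoza free within 07:30–18:30: 10:00–10:15, 13:30–18:30.
Sven ∩ Dana: 08:00–10:45, 13:45–15:15, 15:45–16:15, 16:30–16:45.
Sven ∩ Dana ∩ Zheng: 13:45–15:15, 16:30–16:45.
Sven ∩ Dana ∩ Zheng ∩ Dilnoza: 13:45–15:15, 16:30–16:45.
Restricted to 09:30–16:15: 13:45–15:15.
Total common minutes: 90.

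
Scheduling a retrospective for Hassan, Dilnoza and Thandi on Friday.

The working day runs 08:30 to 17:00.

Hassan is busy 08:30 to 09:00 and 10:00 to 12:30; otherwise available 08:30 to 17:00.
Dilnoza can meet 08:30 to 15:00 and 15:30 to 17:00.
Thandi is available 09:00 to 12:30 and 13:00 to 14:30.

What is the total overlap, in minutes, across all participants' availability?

Hassan free within 08:30–17:00: 09:00–10:00, 12:30–17:00.
Hassan ∩ Dilnoza: 09:00–10:00, 12:30–15:00, 15:30–17:00.
Hassan ∩ Dilnoza ∩ Thandi: 09:00–10:00, 13:00–14:30.
Total common minutes: 60 + 90 = 150.

150 minutes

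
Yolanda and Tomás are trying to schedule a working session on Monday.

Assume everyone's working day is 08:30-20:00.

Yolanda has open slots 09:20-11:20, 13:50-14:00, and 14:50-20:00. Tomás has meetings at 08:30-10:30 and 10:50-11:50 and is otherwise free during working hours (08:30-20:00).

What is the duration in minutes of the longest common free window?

310 minutes

Tomás free within 08:30–20:00: 10:30–10:50, 11:50–20:00.
Yolanda ∩ Tomás: 10:30–10:50, 13:50–14:00, 14:50–20:00.
Common window lengths: 20, 10, 310 min; longest is 310.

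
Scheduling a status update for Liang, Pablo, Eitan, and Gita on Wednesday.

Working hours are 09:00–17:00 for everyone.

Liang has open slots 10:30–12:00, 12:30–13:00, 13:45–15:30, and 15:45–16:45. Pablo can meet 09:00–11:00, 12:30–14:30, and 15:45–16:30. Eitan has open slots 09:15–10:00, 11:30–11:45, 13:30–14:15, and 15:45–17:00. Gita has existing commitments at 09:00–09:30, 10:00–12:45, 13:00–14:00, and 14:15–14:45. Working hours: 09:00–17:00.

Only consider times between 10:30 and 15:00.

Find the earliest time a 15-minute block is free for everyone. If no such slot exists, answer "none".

14:00

Gita free within 09:00–17:00: 09:30–10:00, 12:45–13:00, 14:00–14:15, 14:45–17:00.
Liang ∩ Pablo: 10:30–11:00, 12:30–13:00, 13:45–14:30, 15:45–16:30.
Liang ∩ Pablo ∩ Eitan: 13:45–14:15, 15:45–16:30.
Liang ∩ Pablo ∩ Eitan ∩ Gita: 14:00–14:15, 15:45–16:30.
Restricted to 10:30–15:00: 14:00–14:15.
Windows ≥ 15 min: 14:00–14:15.
Earliest such window starts at 14:00.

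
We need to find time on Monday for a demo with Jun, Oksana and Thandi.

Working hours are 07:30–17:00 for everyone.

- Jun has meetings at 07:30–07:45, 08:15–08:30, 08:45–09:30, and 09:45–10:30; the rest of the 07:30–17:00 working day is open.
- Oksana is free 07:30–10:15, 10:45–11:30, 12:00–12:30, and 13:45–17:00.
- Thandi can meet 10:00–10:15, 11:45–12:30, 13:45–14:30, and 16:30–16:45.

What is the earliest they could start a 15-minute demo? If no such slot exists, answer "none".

12:00

Jun free within 07:30–17:00: 07:45–08:15, 08:30–08:45, 09:30–09:45, 10:30–17:00.
Jun ∩ Oksana: 07:45–08:15, 08:30–08:45, 09:30–09:45, 10:45–11:30, 12:00–12:30, 13:45–17:00.
Jun ∩ Oksana ∩ Thandi: 12:00–12:30, 13:45–14:30, 16:30–16:45.
Windows ≥ 15 min: 12:00–12:30, 13:45–14:30, 16:30–16:45.
Earliest such window starts at 12:00.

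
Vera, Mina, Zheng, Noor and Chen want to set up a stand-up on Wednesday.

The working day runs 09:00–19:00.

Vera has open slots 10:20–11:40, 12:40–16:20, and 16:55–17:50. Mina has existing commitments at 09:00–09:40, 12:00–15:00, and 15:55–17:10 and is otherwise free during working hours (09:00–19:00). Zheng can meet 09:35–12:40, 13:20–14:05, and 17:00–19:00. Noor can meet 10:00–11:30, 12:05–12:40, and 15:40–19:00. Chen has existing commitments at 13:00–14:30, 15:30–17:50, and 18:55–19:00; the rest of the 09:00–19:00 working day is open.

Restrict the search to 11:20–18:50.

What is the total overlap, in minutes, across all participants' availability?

Mina free within 09:00–19:00: 09:40–12:00, 15:00–15:55, 17:10–19:00.
Chen free within 09:00–19:00: 09:00–13:00, 14:30–15:30, 17:50–18:55.
Vera ∩ Mina: 10:20–11:40, 15:00–15:55, 17:10–17:50.
Vera ∩ Mina ∩ Zheng: 10:20–11:40, 17:10–17:50.
Vera ∩ Mina ∩ Zheng ∩ Noor: 10:20–11:30, 17:10–17:50.
Vera ∩ Mina ∩ Zheng ∩ Noor ∩ Chen: 10:20–11:30.
Restricted to 11:20–18:50: 11:20–11:30.
Total common minutes: 10.

10 minutes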